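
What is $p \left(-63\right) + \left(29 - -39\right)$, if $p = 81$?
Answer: $-5035$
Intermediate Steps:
$p \left(-63\right) + \left(29 - -39\right) = 81 \left(-63\right) + \left(29 - -39\right) = -5103 + \left(29 + 39\right) = -5103 + 68 = -5035$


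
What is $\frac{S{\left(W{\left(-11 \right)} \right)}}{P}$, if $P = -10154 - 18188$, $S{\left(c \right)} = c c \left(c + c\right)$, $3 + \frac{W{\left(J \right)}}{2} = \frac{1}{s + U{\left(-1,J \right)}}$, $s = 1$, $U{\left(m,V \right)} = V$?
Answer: $\frac{29791}{1771375} \approx 0.016818$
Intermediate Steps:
$W{\left(J \right)} = -6 + \frac{2}{1 + J}$
$S{\left(c \right)} = 2 c^{3}$ ($S{\left(c \right)} = c^{2} \cdot 2 c = 2 c^{3}$)
$P = -28342$ ($P = -10154 - 18188 = -28342$)
$\frac{S{\left(W{\left(-11 \right)} \right)}}{P} = \frac{2 \left(\frac{2 \left(-2 - -33\right)}{1 - 11}\right)^{3}}{-28342} = 2 \left(\frac{2 \left(-2 + 33\right)}{-10}\right)^{3} \left(- \frac{1}{28342}\right) = 2 \left(2 \left(- \frac{1}{10}\right) 31\right)^{3} \left(- \frac{1}{28342}\right) = 2 \left(- \frac{31}{5}\right)^{3} \left(- \frac{1}{28342}\right) = 2 \left(- \frac{29791}{125}\right) \left(- \frac{1}{28342}\right) = \left(- \frac{59582}{125}\right) \left(- \frac{1}{28342}\right) = \frac{29791}{1771375}$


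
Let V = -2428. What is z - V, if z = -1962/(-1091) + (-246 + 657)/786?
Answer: 694687887/285842 ≈ 2430.3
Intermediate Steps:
z = 663511/285842 (z = -1962*(-1/1091) + 411*(1/786) = 1962/1091 + 137/262 = 663511/285842 ≈ 2.3213)
z - V = 663511/285842 - 1*(-2428) = 663511/285842 + 2428 = 694687887/285842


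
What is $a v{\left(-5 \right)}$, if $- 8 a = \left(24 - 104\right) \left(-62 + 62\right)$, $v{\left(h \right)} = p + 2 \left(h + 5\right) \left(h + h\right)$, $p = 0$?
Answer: $0$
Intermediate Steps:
$v{\left(h \right)} = 4 h \left(5 + h\right)$ ($v{\left(h \right)} = 0 + 2 \left(h + 5\right) \left(h + h\right) = 0 + 2 \left(5 + h\right) 2 h = 0 + 2 \cdot 2 h \left(5 + h\right) = 0 + 4 h \left(5 + h\right) = 4 h \left(5 + h\right)$)
$a = 0$ ($a = - \frac{\left(24 - 104\right) \left(-62 + 62\right)}{8} = - \frac{\left(-80\right) 0}{8} = \left(- \frac{1}{8}\right) 0 = 0$)
$a v{\left(-5 \right)} = 0 \cdot 4 \left(-5\right) \left(5 - 5\right) = 0 \cdot 4 \left(-5\right) 0 = 0 \cdot 0 = 0$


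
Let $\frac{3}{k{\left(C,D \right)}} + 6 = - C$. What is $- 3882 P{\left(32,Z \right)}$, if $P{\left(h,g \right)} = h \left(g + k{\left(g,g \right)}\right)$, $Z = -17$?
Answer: $\frac{22857216}{11} \approx 2.0779 \cdot 10^{6}$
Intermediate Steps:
$k{\left(C,D \right)} = \frac{3}{-6 - C}$
$P{\left(h,g \right)} = h \left(g - \frac{3}{6 + g}\right)$
$- 3882 P{\left(32,Z \right)} = - 3882 \frac{32 \left(-3 - 17 \left(6 - 17\right)\right)}{6 - 17} = - 3882 \frac{32 \left(-3 - -187\right)}{-11} = - 3882 \cdot 32 \left(- \frac{1}{11}\right) \left(-3 + 187\right) = - 3882 \cdot 32 \left(- \frac{1}{11}\right) 184 = \left(-3882\right) \left(- \frac{5888}{11}\right) = \frac{22857216}{11}$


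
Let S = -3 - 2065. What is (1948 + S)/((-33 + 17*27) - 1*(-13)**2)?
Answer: -120/257 ≈ -0.46693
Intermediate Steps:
S = -2068
(1948 + S)/((-33 + 17*27) - 1*(-13)**2) = (1948 - 2068)/((-33 + 17*27) - 1*(-13)**2) = -120/((-33 + 459) - 1*169) = -120/(426 - 169) = -120/257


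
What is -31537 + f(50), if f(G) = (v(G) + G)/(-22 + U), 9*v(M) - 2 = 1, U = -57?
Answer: -7474420/237 ≈ -31538.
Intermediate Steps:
v(M) = 1/3 (v(M) = 2/9 + (1/9)*1 = 2/9 + 1/9 = 1/3)
f(G) = -1/237 - G/79 (f(G) = (1/3 + G)/(-22 - 57) = (1/3 + G)/(-79) = (1/3 + G)*(-1/79) = -1/237 - G/79)
-31537 + f(50) = -31537 + (-1/237 - 1/79*50) = -31537 + (-1/237 - 50/79) = -31537 - 151/237 = -7474420/237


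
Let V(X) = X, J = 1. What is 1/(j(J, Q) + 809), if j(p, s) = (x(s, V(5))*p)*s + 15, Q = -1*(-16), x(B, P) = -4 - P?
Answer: 1/680 ≈ 0.0014706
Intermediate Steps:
Q = 16
j(p, s) = 15 - 9*p*s (j(p, s) = ((-4 - 1*5)*p)*s + 15 = ((-4 - 5)*p)*s + 15 = (-9*p)*s + 15 = -9*p*s + 15 = 15 - 9*p*s)
1/(j(J, Q) + 809) = 1/((15 - 9*1*16) + 809) = 1/((15 - 144) + 809) = 1/(-129 + 809) = 1/680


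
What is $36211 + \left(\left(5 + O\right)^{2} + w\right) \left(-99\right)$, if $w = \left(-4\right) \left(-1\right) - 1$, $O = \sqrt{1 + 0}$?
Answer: $32350$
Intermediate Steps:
$O = 1$ ($O = \sqrt{1} = 1$)
$w = 3$ ($w = 4 - 1 = 3$)
$36211 + \left(\left(5 + O\right)^{2} + w\right) \left(-99\right) = 36211 + \left(\left(5 + 1\right)^{2} + 3\right) \left(-99\right) = 36211 + \left(6^{2} + 3\right) \left(-99\right) = 36211 + \left(36 + 3\right) \left(-99\right) = 36211 + 39 \left(-99\right) = 36211 - 3861 = 32350$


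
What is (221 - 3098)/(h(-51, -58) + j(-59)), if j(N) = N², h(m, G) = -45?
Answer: -2877/3436 ≈ -0.83731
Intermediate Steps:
(221 - 3098)/(h(-51, -58) + j(-59)) = (221 - 3098)/(-45 + (-59)²) = -2877/(-45 + 3481) = -2877/3436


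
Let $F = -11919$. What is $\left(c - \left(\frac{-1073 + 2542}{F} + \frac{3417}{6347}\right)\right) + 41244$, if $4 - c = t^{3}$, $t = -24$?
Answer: $\frac{4166159503816}{75649893} \approx 55072.0$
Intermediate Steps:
$c = 13828$ ($c = 4 - \left(-24\right)^{3} = 4 - -13824 = 4 + 13824 = 13828$)
$\left(c - \left(\frac{-1073 + 2542}{F} + \frac{3417}{6347}\right)\right) + 41244 = \left(13828 - \left(\frac{-1073 + 2542}{-11919} + \frac{3417}{6347}\right)\right) + 41244 = \left(13828 - \left(1469 \left(- \frac{1}{11919}\right) + 3417 \cdot \frac{1}{6347}\right)\right) + 41244 = \left(13828 - \left(- \frac{1469}{11919} + \frac{3417}{6347}\right)\right) + 41244 = \left(13828 - \frac{31403480}{75649893}\right) + 41244 = \frac{1046055316924}{75649893} + 41244 = \frac{4166159503816}{75649893}$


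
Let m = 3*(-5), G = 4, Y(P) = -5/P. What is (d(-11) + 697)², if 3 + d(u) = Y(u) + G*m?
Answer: 48706441/121 ≈ 4.0253e+5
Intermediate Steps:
m = -15
d(u) = -63 - 5/u (d(u) = -3 + (-5/u + 4*(-15)) = -3 + (-5/u - 60) = -3 + (-60 - 5/u) = -63 - 5/u)
(d(-11) + 697)² = ((-63 - 5/(-11)) + 697)² = ((-63 - 5*(-1/11)) + 697)² = ((-63 + 5/11) + 697)² = (-688/11 + 697)² = (6979/11)² = 48706441/121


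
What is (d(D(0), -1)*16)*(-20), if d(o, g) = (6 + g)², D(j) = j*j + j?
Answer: -8000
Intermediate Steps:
D(j) = j + j² (D(j) = j² + j = j + j²)
(d(D(0), -1)*16)*(-20) = ((6 - 1)²*16)*(-20) = (5²*16)*(-20) = (25*16)*(-20) = 400*(-20) = -8000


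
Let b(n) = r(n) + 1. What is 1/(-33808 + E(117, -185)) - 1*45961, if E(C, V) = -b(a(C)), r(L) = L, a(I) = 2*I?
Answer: -1564650324/34043 ≈ -45961.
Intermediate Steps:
b(n) = 1 + n (b(n) = n + 1 = 1 + n)
E(C, V) = -1 - 2*C (E(C, V) = -(1 + 2*C) = -1 - 2*C)
1/(-33808 + E(117, -185)) - 1*45961 = 1/(-33808 + (-1 - 2*117)) - 1*45961 = 1/(-33808 + (-1 - 234)) - 45961 = 1/(-33808 - 235) - 45961 = 1/(-34043) - 45961 = -1/34043 - 45961 = -1564650324/34043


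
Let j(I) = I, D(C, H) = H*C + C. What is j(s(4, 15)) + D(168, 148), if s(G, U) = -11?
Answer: 25021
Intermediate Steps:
D(C, H) = C + C*H (D(C, H) = C*H + C = C + C*H)
j(s(4, 15)) + D(168, 148) = -11 + 168*(1 + 148) = -11 + 168*149 = -11 + 25032 = 25021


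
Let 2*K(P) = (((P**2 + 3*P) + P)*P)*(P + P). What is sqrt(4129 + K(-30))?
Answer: sqrt(706129) ≈ 840.31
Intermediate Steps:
K(P) = P**2*(P**2 + 4*P) (K(P) = ((((P**2 + 3*P) + P)*P)*(P + P))/2 = (((P**2 + 4*P)*P)*(2*P))/2 = ((P*(P**2 + 4*P))*(2*P))/2 = (2*P**2*(P**2 + 4*P))/2 = P**2*(P**2 + 4*P))
sqrt(4129 + K(-30)) = sqrt(4129 + (-30)**3*(4 - 30)) = sqrt(4129 - 27000*(-26)) = sqrt(4129 + 702000) = sqrt(706129)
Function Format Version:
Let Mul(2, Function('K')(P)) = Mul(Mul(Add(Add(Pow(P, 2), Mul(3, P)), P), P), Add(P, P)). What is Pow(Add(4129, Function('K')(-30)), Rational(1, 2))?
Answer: Pow(706129, Rational(1, 2)) ≈ 840.31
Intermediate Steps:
Function('K')(P) = Mul(Pow(P, 2), Add(Pow(P, 2), Mul(4, P))) (Function('K')(P) = Mul(Rational(1, 2), Mul(Mul(Add(Add(Pow(P, 2), Mul(3, P)), P), P), Add(P, P))) = Mul(Rational(1, 2), Mul(Mul(Add(Pow(P, 2), Mul(4, P)), P), Mul(2, P))) = Mul(Rational(1, 2), Mul(Mul(P, Add(Pow(P, 2), Mul(4, P))), Mul(2, P))) = Mul(Rational(1, 2), Mul(2, Pow(P, 2), Add(Pow(P, 2), Mul(4, P)))) = Mul(Pow(P, 2), Add(Pow(P, 2), Mul(4, P))))
Pow(Add(4129, Function('K')(-30)), Rational(1, 2)) = Pow(Add(4129, Mul(Pow(-30, 3), Add(4, -30))), Rational(1, 2)) = Pow(Add(4129, Mul(-27000, -26)), Rational(1, 2)) = Pow(Add(4129, 702000), Rational(1, 2)) = Pow(706129, Rational(1, 2))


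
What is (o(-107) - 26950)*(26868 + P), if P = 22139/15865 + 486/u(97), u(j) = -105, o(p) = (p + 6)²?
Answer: -49970083540563/111055 ≈ -4.4996e+8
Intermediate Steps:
o(p) = (6 + p)²
P = -359053/111055 (P = 22139/15865 + 486/(-105) = 22139*(1/15865) + 486*(-1/105) = 22139/15865 - 162/35 = -359053/111055 ≈ -3.2331)
(o(-107) - 26950)*(26868 + P) = ((6 - 107)² - 26950)*(26868 - 359053/111055) = ((-101)² - 26950)*(2983466687/111055) = (10201 - 26950)*(2983466687/111055) = -16749*2983466687/111055 = -49970083540563/111055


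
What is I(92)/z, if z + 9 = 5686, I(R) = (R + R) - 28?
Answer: 156/5677 ≈ 0.027479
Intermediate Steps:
I(R) = -28 + 2*R (I(R) = 2*R - 28 = -28 + 2*R)
z = 5677 (z = -9 + 5686 = 5677)
I(92)/z = (-28 + 2*92)/5677 = (-28 + 184)*(1/5677) = 156*(1/5677) = 156/5677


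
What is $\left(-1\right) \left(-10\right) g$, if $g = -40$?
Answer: $-400$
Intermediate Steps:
$\left(-1\right) \left(-10\right) g = \left(-1\right) \left(-10\right) \left(-40\right) = 10 \left(-40\right) = -400$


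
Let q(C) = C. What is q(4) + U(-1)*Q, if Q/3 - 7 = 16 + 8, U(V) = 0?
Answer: 4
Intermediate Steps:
Q = 93 (Q = 21 + 3*(16 + 8) = 21 + 3*24 = 21 + 72 = 93)
q(4) + U(-1)*Q = 4 + 0*93 = 4 + 0 = 4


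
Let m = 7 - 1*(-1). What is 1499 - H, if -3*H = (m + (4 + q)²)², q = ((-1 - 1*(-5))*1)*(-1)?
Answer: 4561/3 ≈ 1520.3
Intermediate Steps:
q = -4 (q = ((-1 + 5)*1)*(-1) = (4*1)*(-1) = 4*(-1) = -4)
m = 8 (m = 7 + 1 = 8)
H = -64/3 (H = -(8 + (4 - 4)²)²/3 = -(8 + 0²)²/3 = -(8 + 0)²/3 = -⅓*8² = -⅓*64 = -64/3 ≈ -21.333)
1499 - H = 1499 - 1*(-64/3) = 1499 + 64/3 = 4561/3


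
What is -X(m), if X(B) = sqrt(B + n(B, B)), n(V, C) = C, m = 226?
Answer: -2*sqrt(113) ≈ -21.260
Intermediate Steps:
X(B) = sqrt(2)*sqrt(B) (X(B) = sqrt(B + B) = sqrt(2*B) = sqrt(2)*sqrt(B))
-X(m) = -sqrt(2)*sqrt(226) = -2*sqrt(113)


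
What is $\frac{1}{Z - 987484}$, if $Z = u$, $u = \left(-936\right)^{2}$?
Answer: $- \frac{1}{111388} \approx -8.9776 \cdot 10^{-6}$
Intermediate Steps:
$u = 876096$
$Z = 876096$
$\frac{1}{Z - 987484} = \frac{1}{876096 - 987484} = \frac{1}{-111388} = - \frac{1}{111388}$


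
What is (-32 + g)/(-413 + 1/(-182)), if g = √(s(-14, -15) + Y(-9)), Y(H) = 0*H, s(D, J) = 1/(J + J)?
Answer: 5824/75167 - 91*I*√30/1127505 ≈ 0.077481 - 0.00044206*I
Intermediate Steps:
s(D, J) = 1/(2*J)
Y(H) = 0
g = I*√30/30 (g = √((½)/(-15) + 0) = √((½)*(-1/15) + 0) = √(-1/30 + 0) = √(-1/30) = I*√30/30 ≈ 0.18257*I)
(-32 + g)/(-413 + 1/(-182)) = (-32 + I*√30/30)/(-413 + 1/(-182)) = (-32 + I*√30/30)/(-413 - 1/182) = (-32 + I*√30/30)/(-75167/182) = (-32 + I*√30/30)*(-182/75167) = 5824/75167 - 91*I*√30/1127505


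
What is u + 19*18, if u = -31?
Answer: 311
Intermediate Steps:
u + 19*18 = -31 + 19*18 = -31 + 342 = 311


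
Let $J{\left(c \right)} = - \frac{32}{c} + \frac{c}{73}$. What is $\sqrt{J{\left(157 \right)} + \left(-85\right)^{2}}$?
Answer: $\frac{\sqrt{949292143518}}{11461} \approx 85.011$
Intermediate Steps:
$J{\left(c \right)} = - \frac{32}{c} + \frac{c}{73}$ ($J{\left(c \right)} = - \frac{32}{c} + c \frac{1}{73} = - \frac{32}{c} + \frac{c}{73}$)
$\sqrt{J{\left(157 \right)} + \left(-85\right)^{2}} = \sqrt{\left(- \frac{32}{157} + \frac{1}{73} \cdot 157\right) + \left(-85\right)^{2}} = \sqrt{\left(\left(-32\right) \frac{1}{157} + \frac{157}{73}\right) + 7225} = \sqrt{\left(- \frac{32}{157} + \frac{157}{73}\right) + 7225} = \sqrt{\frac{22313}{11461} + 7225} = \sqrt{\frac{82828038}{11461}} = \frac{\sqrt{949292143518}}{11461}$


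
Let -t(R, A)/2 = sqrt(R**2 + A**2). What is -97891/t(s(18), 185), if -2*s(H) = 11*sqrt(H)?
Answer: 97891*sqrt(139078)/139078 ≈ 262.49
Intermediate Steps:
s(H) = -11*sqrt(H)/2
t(R, A) = -2*sqrt(A**2 + R**2) (t(R, A) = -2*sqrt(R**2 + A**2) = -2*sqrt(A**2 + R**2))
-97891/t(s(18), 185) = -97891*(-1/(2*sqrt(185**2 + (-33*sqrt(2)/2)**2))) = -97891*(-1/(2*sqrt(34225 + (-33*sqrt(2)/2)**2))) = -97891*(-1/(2*sqrt(34225 + 1089/2))) = -97891*(-sqrt(139078)/139078) = -(-97891)*sqrt(139078)/139078 = 97891*sqrt(139078)/139078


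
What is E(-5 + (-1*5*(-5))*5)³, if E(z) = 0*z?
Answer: 0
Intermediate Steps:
E(z) = 0
E(-5 + (-1*5*(-5))*5)³ = 0³ = 0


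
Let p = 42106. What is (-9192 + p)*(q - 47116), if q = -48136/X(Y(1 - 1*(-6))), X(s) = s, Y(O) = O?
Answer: -1777111496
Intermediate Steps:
q = -48136/7 (q = -48136/(1 - 1*(-6)) = -48136/(1 + 6) = -48136/7 ≈ -6876.6)
(-9192 + p)*(q - 47116) = (-9192 + 42106)*(-48136/7 - 47116) = 32914*(-377948/7) = -1777111496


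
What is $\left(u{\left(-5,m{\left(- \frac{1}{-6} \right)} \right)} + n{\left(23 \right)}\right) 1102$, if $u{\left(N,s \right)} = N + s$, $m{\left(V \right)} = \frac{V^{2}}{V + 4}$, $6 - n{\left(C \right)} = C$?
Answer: $- \frac{1817749}{75} \approx -24237.0$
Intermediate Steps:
$n{\left(C \right)} = 6 - C$
$m{\left(V \right)} = \frac{V^{2}}{4 + V}$
$\left(u{\left(-5,m{\left(- \frac{1}{-6} \right)} \right)} + n{\left(23 \right)}\right) 1102 = \left(\left(-5 + \frac{\left(- \frac{1}{-6}\right)^{2}}{4 - \frac{1}{-6}}\right) + \left(6 - 23\right)\right) 1102 = \left(\left(-5 + \frac{\left(\left(-1\right) \left(- \frac{1}{6}\right)\right)^{2}}{4 - - \frac{1}{6}}\right) + \left(6 - 23\right)\right) 1102 = \left(\left(-5 + \frac{1}{36 \left(4 + \frac{1}{6}\right)}\right) - 17\right) 1102 = \left(\left(-5 + \frac{1}{36 \cdot \frac{25}{6}}\right) - 17\right) 1102 = \left(\left(-5 + \frac{1}{36} \cdot \frac{6}{25}\right) - 17\right) 1102 = \left(\left(-5 + \frac{1}{150}\right) - 17\right) 1102 = \left(- \frac{749}{150} - 17\right) 1102 = \left(- \frac{3299}{150}\right) 1102 = - \frac{1817749}{75}$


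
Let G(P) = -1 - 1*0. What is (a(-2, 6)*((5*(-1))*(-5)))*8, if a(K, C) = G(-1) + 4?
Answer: 600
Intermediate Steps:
G(P) = -1 (G(P) = -1 + 0 = -1)
a(K, C) = 3 (a(K, C) = -1 + 4 = 3)
(a(-2, 6)*((5*(-1))*(-5)))*8 = (3*((5*(-1))*(-5)))*8 = (3*(-5*(-5)))*8 = (3*25)*8 = 75*8 = 600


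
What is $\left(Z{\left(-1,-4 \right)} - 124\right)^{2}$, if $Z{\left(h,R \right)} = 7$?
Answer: $13689$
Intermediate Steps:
$\left(Z{\left(-1,-4 \right)} - 124\right)^{2} = \left(7 - 124\right)^{2} = \left(-117\right)^{2} = 13689$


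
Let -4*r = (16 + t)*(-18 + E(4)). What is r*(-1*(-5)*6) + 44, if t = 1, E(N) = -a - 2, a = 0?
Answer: 2594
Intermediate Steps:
E(N) = -2 (E(N) = -1*0 - 2 = 0 - 2 = -2)
r = 85 (r = -(16 + 1)*(-18 - 2)/4 = -17*(-20)/4 = -¼*(-340) = 85)
r*(-1*(-5)*6) + 44 = 85*(-1*(-5)*6) + 44 = 85*(5*6) + 44 = 85*30 + 44 = 2550 + 44 = 2594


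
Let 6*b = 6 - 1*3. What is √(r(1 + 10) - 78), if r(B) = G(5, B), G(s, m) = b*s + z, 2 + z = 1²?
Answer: 3*I*√34/2 ≈ 8.7464*I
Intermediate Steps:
b = ½ (b = (6 - 1*3)/6 = (6 - 3)/6 = (⅙)*3 = ½ ≈ 0.50000)
z = -1 (z = -2 + 1² = -2 + 1 = -1)
G(s, m) = -1 + s/2 (G(s, m) = s/2 - 1 = -1 + s/2)
r(B) = 3/2 (r(B) = -1 + (½)*5 = -1 + 5/2 = 3/2)
√(r(1 + 10) - 78) = √(3/2 - 78) = √(-153/2) = 3*I*√34/2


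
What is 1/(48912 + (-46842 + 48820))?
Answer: 1/50890 ≈ 1.9650e-5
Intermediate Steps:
1/(48912 + (-46842 + 48820)) = 1/(48912 + 1978) = 1/50890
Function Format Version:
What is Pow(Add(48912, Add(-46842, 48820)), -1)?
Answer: Rational(1, 50890) ≈ 1.9650e-5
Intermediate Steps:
Pow(Add(48912, Add(-46842, 48820)), -1) = Pow(Add(48912, 1978), -1) = Pow(50890, -1) = Rational(1, 50890)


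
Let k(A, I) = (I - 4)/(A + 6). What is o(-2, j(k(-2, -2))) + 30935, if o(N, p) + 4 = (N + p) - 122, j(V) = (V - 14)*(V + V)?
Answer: 61707/2 ≈ 30854.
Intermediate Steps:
k(A, I) = (-4 + I)/(6 + A)
j(V) = 2*V*(-14 + V) (j(V) = (-14 + V)*(2*V) = 2*V*(-14 + V))
o(N, p) = -126 + N + p (o(N, p) = -4 + ((N + p) - 122) = -4 + (-122 + N + p) = -126 + N + p)
o(-2, j(k(-2, -2))) + 30935 = (-126 - 2 + 2*((-4 - 2)/(6 - 2))*(-14 + (-4 - 2)/(6 - 2))) + 30935 = (-126 - 2 + 2*(-6/4)*(-14 - 6/4)) + 30935 = (-126 - 2 + 2*((¼)*(-6))*(-14 + (¼)*(-6))) + 30935 = (-126 - 2 + 2*(-3/2)*(-14 - 3/2)) + 30935 = (-126 - 2 + 2*(-3/2)*(-31/2)) + 30935 = (-126 - 2 + 93/2) + 30935 = -163/2 + 30935 = 61707/2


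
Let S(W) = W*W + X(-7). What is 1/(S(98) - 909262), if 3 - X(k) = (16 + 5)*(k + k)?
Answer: -1/899361 ≈ -1.1119e-6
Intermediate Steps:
X(k) = 3 - 42*k (X(k) = 3 - (16 + 5)*(k + k) = 3 - 21*2*k = 3 - 42*k)
S(W) = 297 + W² (S(W) = W*W + (3 - 42*(-7)) = W² + (3 + 294) = W² + 297 = 297 + W²)
1/(S(98) - 909262) = 1/((297 + 98²) - 909262) = 1/((297 + 9604) - 909262) = 1/(9901 - 909262) = 1/(-899361) = -1/899361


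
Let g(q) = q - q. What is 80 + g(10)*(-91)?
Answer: 80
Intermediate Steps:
g(q) = 0
80 + g(10)*(-91) = 80 + 0*(-91) = 80 + 0 = 80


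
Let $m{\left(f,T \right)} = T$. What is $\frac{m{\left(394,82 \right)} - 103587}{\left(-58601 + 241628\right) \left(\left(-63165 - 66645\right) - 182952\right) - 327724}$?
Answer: $\frac{103505}{57244218298} \approx 1.8081 \cdot 10^{-6}$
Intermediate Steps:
$\frac{m{\left(394,82 \right)} - 103587}{\left(-58601 + 241628\right) \left(\left(-63165 - 66645\right) - 182952\right) - 327724} = \frac{82 - 103587}{\left(-58601 + 241628\right) \left(\left(-63165 - 66645\right) - 182952\right) - 327724} = - \frac{103505}{183027 \left(-129810 - 182952\right) - 327724} = - \frac{103505}{183027 \left(-312762\right) - 327724} = - \frac{103505}{-57243890574 - 327724} = - \frac{103505}{-57244218298} = \left(-103505\right) \left(- \frac{1}{57244218298}\right) = \frac{103505}{57244218298}$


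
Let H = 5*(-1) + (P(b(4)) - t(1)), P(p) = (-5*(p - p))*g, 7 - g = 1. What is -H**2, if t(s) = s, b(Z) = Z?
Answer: -36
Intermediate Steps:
g = 6 (g = 7 - 1*1 = 7 - 1 = 6)
P(p) = 0 (P(p) = -5*(p - p)*6 = -5*0*6 = 0*6 = 0)
H = -6 (H = 5*(-1) + (0 - 1*1) = -5 + (0 - 1) = -5 - 1 = -6)
-H**2 = -1*(-6)**2 = -1*36 = -36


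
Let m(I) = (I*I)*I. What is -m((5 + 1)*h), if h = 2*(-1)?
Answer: 1728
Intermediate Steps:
h = -2
m(I) = I³ (m(I) = I²*I = I³)
-m((5 + 1)*h) = -((5 + 1)*(-2))³ = -(6*(-2))³ = -1*(-12)³ = -1*(-1728) = 1728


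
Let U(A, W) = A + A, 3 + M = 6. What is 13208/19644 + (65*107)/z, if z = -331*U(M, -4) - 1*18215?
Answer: 32547697/99207111 ≈ 0.32808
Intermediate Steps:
M = 3 (M = -3 + 6 = 3)
U(A, W) = 2*A
z = -20201 (z = -662*3 - 1*18215 = -331*6 - 18215 = -1986 - 18215 = -20201)
13208/19644 + (65*107)/z = 13208/19644 + (65*107)/(-20201) = 13208*(1/19644) + 6955*(-1/20201) = 3302/4911 - 6955/20201 = 32547697/99207111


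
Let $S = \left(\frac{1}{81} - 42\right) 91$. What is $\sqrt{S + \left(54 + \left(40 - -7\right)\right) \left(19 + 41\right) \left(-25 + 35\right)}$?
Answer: $\frac{\sqrt{4599109}}{9} \approx 238.28$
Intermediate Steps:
$S = - \frac{309491}{81}$ ($S = \left(\frac{1}{81} - 42\right) 91 = \left(- \frac{3401}{81}\right) 91 = - \frac{309491}{81} \approx -3820.9$)
$\sqrt{S + \left(54 + \left(40 - -7\right)\right) \left(19 + 41\right) \left(-25 + 35\right)} = \sqrt{- \frac{309491}{81} + \left(54 + \left(40 - -7\right)\right) \left(19 + 41\right) \left(-25 + 35\right)} = \sqrt{- \frac{309491}{81} + \left(54 + \left(40 + 7\right)\right) 60 \cdot 10} = \sqrt{- \frac{309491}{81} + \left(54 + 47\right) 600} = \sqrt{- \frac{309491}{81} + 101 \cdot 600} = \sqrt{- \frac{309491}{81} + 60600} = \sqrt{\frac{4599109}{81}} = \frac{\sqrt{4599109}}{9}$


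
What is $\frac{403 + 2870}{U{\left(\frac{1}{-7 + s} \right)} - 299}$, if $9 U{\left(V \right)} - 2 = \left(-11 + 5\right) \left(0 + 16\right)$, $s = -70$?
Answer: $- \frac{29457}{2785} \approx -10.577$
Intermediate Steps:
$U{\left(V \right)} = - \frac{94}{9}$ ($U{\left(V \right)} = \frac{2}{9} + \frac{\left(-11 + 5\right) \left(0 + 16\right)}{9} = \frac{2}{9} + \frac{\left(-6\right) 16}{9} = \frac{2}{9} + \frac{1}{9} \left(-96\right) = \frac{2}{9} - \frac{32}{3} = - \frac{94}{9}$)
$\frac{403 + 2870}{U{\left(\frac{1}{-7 + s} \right)} - 299} = \frac{403 + 2870}{- \frac{94}{9} - 299} = \frac{3273}{- \frac{2785}{9}} = 3273 \left(- \frac{9}{2785}\right) = - \frac{29457}{2785}$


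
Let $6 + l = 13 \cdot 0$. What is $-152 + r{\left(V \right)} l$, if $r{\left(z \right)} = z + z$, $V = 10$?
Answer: $-272$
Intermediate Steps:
$l = -6$ ($l = -6 + 13 \cdot 0 = -6 + 0 = -6$)
$r{\left(z \right)} = 2 z$
$-152 + r{\left(V \right)} l = -152 + 2 \cdot 10 \left(-6\right) = -152 + 20 \left(-6\right) = -152 - 120 = -272$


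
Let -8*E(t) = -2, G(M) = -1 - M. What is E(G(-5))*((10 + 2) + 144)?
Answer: 39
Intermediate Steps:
E(t) = 1/4 (E(t) = -1/8*(-2) = 1/4)
E(G(-5))*((10 + 2) + 144) = ((10 + 2) + 144)/4 = (12 + 144)/4 = (1/4)*156 = 39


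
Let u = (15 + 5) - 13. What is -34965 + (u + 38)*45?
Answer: -32940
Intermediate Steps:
u = 7 (u = 20 - 13 = 7)
-34965 + (u + 38)*45 = -34965 + (7 + 38)*45 = -34965 + 45*45 = -34965 + 2025 = -32940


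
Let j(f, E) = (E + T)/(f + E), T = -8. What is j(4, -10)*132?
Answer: 396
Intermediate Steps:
j(f, E) = (-8 + E)/(E + f) (j(f, E) = (E - 8)/(f + E) = (-8 + E)/(E + f))
j(4, -10)*132 = ((-8 - 10)/(-10 + 4))*132 = (-18/(-6))*132 = -⅙*(-18)*132 = 3*132 = 396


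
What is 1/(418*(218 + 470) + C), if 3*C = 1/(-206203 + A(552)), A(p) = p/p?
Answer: 618606/177901187903 ≈ 3.4772e-6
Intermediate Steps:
A(p) = 1
C = -1/618606 (C = 1/(3*(-206203 + 1)) = (1/3)/(-206202) = (1/3)*(-1/206202) = -1/618606 ≈ -1.6165e-6)
1/(418*(218 + 470) + C) = 1/(418*(218 + 470) - 1/618606) = 1/(418*688 - 1/618606) = 1/(287584 - 1/618606) = 1/(177901187903/618606) = 618606/177901187903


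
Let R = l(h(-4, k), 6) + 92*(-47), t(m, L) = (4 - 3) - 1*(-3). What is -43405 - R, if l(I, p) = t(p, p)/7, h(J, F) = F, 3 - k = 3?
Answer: -273571/7 ≈ -39082.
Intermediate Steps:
k = 0 (k = 3 - 1*3 = 3 - 3 = 0)
t(m, L) = 4 (t(m, L) = 1 + 3 = 4)
l(I, p) = 4/7
R = -30264/7 (R = 4/7 + 92*(-47) = 4/7 - 4324 = -30264/7 ≈ -4323.4)
-43405 - R = -43405 - 1*(-30264/7) = -43405 + 30264/7 = -273571/7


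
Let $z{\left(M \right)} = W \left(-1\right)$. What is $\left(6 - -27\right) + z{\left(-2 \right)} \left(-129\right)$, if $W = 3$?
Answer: $420$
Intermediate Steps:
$z{\left(M \right)} = -3$ ($z{\left(M \right)} = 3 \left(-1\right) = -3$)
$\left(6 - -27\right) + z{\left(-2 \right)} \left(-129\right) = \left(6 - -27\right) - -387 = \left(6 + 27\right) + 387 = 33 + 387 = 420$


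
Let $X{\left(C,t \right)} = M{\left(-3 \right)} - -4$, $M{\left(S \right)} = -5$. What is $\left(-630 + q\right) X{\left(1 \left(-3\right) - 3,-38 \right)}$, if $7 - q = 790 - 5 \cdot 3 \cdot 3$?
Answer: $1368$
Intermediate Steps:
$X{\left(C,t \right)} = -1$ ($X{\left(C,t \right)} = -5 - -4 = -5 + 4 = -1$)
$q = -738$ ($q = 7 - \left(790 - 5 \cdot 3 \cdot 3\right) = 7 - \left(790 - 15 \cdot 3\right) = 7 - \left(790 - 45\right) = 7 - 745 = -738$)
$\left(-630 + q\right) X{\left(1 \left(-3\right) - 3,-38 \right)} = \left(-630 - 738\right) \left(-1\right) = \left(-1368\right) \left(-1\right) = 1368$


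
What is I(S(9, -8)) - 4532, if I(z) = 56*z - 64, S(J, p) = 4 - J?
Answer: -4876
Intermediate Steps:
I(z) = -64 + 56*z
I(S(9, -8)) - 4532 = (-64 + 56*(4 - 1*9)) - 4532 = (-64 + 56*(4 - 9)) - 4532 = (-64 + 56*(-5)) - 4532 = (-64 - 280) - 4532 = -344 - 4532 = -4876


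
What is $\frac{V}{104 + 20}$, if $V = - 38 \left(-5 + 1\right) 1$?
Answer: $\frac{38}{31} \approx 1.2258$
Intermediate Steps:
$V = 152$ ($V = - 38 \left(\left(-4\right) 1\right) = \left(-38\right) \left(-4\right) = 152$)
$\frac{V}{104 + 20} = \frac{152}{104 + 20} = \frac{152}{124} = 152 \cdot \frac{1}{124} = \frac{38}{31}$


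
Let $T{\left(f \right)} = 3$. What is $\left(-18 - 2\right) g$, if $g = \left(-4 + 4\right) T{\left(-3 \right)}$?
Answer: $0$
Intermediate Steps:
$g = 0$ ($g = \left(-4 + 4\right) 3 = 0 \cdot 3 = 0$)
$\left(-18 - 2\right) g = \left(-18 - 2\right) 0 = \left(-20\right) 0 = 0$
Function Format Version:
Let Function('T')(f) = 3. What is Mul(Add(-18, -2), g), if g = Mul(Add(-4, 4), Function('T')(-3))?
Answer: 0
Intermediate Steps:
g = 0 (g = Mul(Add(-4, 4), 3) = Mul(0, 3) = 0)
Mul(Add(-18, -2), g) = Mul(Add(-18, -2), 0) = Mul(-20, 0) = 0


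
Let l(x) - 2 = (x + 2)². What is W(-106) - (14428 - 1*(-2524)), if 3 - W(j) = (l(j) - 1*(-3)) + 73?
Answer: -27843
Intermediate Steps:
l(x) = 2 + (2 + x)² (l(x) = 2 + (x + 2)² = 2 + (2 + x)²)
W(j) = -75 - (2 + j)² (W(j) = 3 - (((2 + (2 + j)²) - 1*(-3)) + 73) = 3 - (((2 + (2 + j)²) + 3) + 73) = 3 - ((5 + (2 + j)²) + 73) = 3 - (78 + (2 + j)²) = 3 + (-78 - (2 + j)²) = -75 - (2 + j)²)
W(-106) - (14428 - 1*(-2524)) = (-75 - (2 - 106)²) - (14428 - 1*(-2524)) = (-75 - 1*(-104)²) - (14428 + 2524) = (-75 - 1*10816) - 1*16952 = (-75 - 10816) - 16952 = -10891 - 16952 = -27843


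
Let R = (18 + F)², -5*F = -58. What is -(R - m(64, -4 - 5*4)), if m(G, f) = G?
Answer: -20304/25 ≈ -812.16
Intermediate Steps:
F = 58/5 (F = -⅕*(-58) = 58/5 ≈ 11.600)
R = 21904/25 (R = (18 + 58/5)² = (148/5)² = 21904/25 ≈ 876.16)
-(R - m(64, -4 - 5*4)) = -(21904/25 - 1*64) = -(21904/25 - 64) = -1*20304/25 = -20304/25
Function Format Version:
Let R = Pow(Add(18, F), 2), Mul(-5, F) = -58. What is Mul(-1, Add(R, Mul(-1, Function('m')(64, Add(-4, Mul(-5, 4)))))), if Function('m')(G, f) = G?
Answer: Rational(-20304, 25) ≈ -812.16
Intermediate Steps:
F = Rational(58, 5) (F = Mul(Rational(-1, 5), -58) = Rational(58, 5) ≈ 11.600)
R = Rational(21904, 25) (R = Pow(Add(18, Rational(58, 5)), 2) = Pow(Rational(148, 5), 2) = Rational(21904, 25) ≈ 876.16)
Mul(-1, Add(R, Mul(-1, Function('m')(64, Add(-4, Mul(-5, 4)))))) = Mul(-1, Add(Rational(21904, 25), Mul(-1, 64))) = Mul(-1, Add(Rational(21904, 25), -64)) = Mul(-1, Rational(20304, 25)) = Rational(-20304, 25)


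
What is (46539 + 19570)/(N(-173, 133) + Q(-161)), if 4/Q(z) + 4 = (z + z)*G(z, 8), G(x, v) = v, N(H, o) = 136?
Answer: 42640305/87719 ≈ 486.10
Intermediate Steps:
Q(z) = 4/(-4 + 16*z) (Q(z) = 4/(-4 + (z + z)*8) = 4/(-4 + (2*z)*8) = 4/(-4 + 16*z))
(46539 + 19570)/(N(-173, 133) + Q(-161)) = (46539 + 19570)/(136 + 1/(-1 + 4*(-161))) = 66109/(136 + 1/(-1 - 644)) = 66109/(136 + 1/(-645)) = 66109/(136 - 1/645) = 66109/(87719/645) = 66109*(645/87719) = 42640305/87719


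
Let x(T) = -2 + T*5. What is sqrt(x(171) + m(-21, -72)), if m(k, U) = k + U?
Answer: 2*sqrt(190) ≈ 27.568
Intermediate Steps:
x(T) = -2 + 5*T
m(k, U) = U + k
sqrt(x(171) + m(-21, -72)) = sqrt((-2 + 5*171) + (-72 - 21)) = sqrt((-2 + 855) - 93) = sqrt(853 - 93) = sqrt(760) = 2*sqrt(190)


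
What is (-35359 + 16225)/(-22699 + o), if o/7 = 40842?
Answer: -19134/263195 ≈ -0.072699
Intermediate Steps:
o = 285894 (o = 7*40842 = 285894)
(-35359 + 16225)/(-22699 + o) = (-35359 + 16225)/(-22699 + 285894) = -19134/263195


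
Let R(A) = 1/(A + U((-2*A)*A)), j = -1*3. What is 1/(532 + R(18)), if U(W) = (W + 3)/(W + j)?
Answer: 4121/2192589 ≈ 0.0018795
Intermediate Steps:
j = -3
U(W) = (3 + W)/(-3 + W) (U(W) = (W + 3)/(W - 3) = (3 + W)/(-3 + W))
R(A) = 1/(A + (3 - 2*A²)/(-3 - 2*A²)) (R(A) = 1/(A + (3 + (-2*A)*A)/(-3 + (-2*A)*A)) = 1/(A + (3 - 2*A²)/(-3 - 2*A²)))
1/(532 + R(18)) = 1/(532 + (3 + 2*18²)/(-3 + 2*18² + 18*(3 + 2*18²))) = 1/(532 + (3 + 2*324)/(-3 + 2*324 + 18*(3 + 2*324))) = 1/(532 + (3 + 648)/(-3 + 648 + 18*(3 + 648))) = 1/(532 + 651/(-3 + 648 + 18*651)) = 1/(532 + 651/(-3 + 648 + 11718)) = 1/(532 + 651/12363) = 1/(532 + (1/12363)*651) = 1/(532 + 217/4121) = 1/(2192589/4121) = 4121/2192589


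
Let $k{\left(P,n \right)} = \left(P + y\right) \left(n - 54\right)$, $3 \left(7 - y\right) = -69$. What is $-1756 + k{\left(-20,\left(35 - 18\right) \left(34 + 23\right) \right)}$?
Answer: $7394$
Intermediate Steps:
$y = 30$ ($y = 7 - -23 = 7 + 23 = 30$)
$k{\left(P,n \right)} = \left(-54 + n\right) \left(30 + P\right)$ ($k{\left(P,n \right)} = \left(P + 30\right) \left(n - 54\right) = \left(30 + P\right) \left(-54 + n\right) = \left(-54 + n\right) \left(30 + P\right)$)
$-1756 + k{\left(-20,\left(35 - 18\right) \left(34 + 23\right) \right)} = -1756 - \left(540 - 10 \left(35 - 18\right) \left(34 + 23\right)\right) = -1756 + \left(-1620 + 1080 + 30 \cdot 17 \cdot 57 - 20 \cdot 17 \cdot 57\right) = -1756 + \left(-1620 + 1080 + 30 \cdot 969 - 19380\right) = -1756 + \left(-1620 + 1080 + 29070 - 19380\right) = -1756 + 9150 = 7394$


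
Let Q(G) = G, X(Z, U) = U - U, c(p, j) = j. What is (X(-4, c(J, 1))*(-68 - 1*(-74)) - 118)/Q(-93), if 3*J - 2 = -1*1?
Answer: 118/93 ≈ 1.2688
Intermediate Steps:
J = 1/3 (J = 2/3 + (-1*1)/3 = 2/3 + (1/3)*(-1) = 2/3 - 1/3 = 1/3 ≈ 0.33333)
X(Z, U) = 0
(X(-4, c(J, 1))*(-68 - 1*(-74)) - 118)/Q(-93) = (0*(-68 - 1*(-74)) - 118)/(-93) = (0*(-68 + 74) - 118)*(-1/93) = (0*6 - 118)*(-1/93) = (0 - 118)*(-1/93) = -118*(-1/93) = 118/93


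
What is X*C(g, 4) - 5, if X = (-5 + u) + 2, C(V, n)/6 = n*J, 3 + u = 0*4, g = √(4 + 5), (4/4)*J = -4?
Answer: 571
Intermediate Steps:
J = -4
g = 3 (g = √9 = 3)
u = -3 (u = -3 + 0*4 = -3 + 0 = -3)
C(V, n) = -24*n (C(V, n) = 6*(n*(-4)) = 6*(-4*n) = -24*n)
X = -6 (X = (-5 - 3) + 2 = -8 + 2 = -6)
X*C(g, 4) - 5 = -(-144)*4 - 5 = -6*(-96) - 5 = 576 - 5 = 571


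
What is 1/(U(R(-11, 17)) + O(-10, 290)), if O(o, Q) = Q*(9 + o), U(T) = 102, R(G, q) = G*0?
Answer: -1/188 ≈ -0.0053191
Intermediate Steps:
R(G, q) = 0
1/(U(R(-11, 17)) + O(-10, 290)) = 1/(102 + 290*(9 - 10)) = 1/(102 + 290*(-1)) = 1/(102 - 290) = 1/(-188) = -1/188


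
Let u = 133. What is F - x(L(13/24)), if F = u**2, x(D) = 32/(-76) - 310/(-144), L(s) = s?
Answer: 24196183/1368 ≈ 17687.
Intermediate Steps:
x(D) = 2369/1368 (x(D) = 32*(-1/76) - 310*(-1/144) = -8/19 + 155/72 = 2369/1368)
F = 17689 (F = 133**2 = 17689)
F - x(L(13/24)) = 17689 - 1*2369/1368 = 17689 - 2369/1368 = 24196183/1368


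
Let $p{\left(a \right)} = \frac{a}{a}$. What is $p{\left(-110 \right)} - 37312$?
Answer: $-37311$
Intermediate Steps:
$p{\left(a \right)} = 1$
$p{\left(-110 \right)} - 37312 = 1 - 37312 = -37311$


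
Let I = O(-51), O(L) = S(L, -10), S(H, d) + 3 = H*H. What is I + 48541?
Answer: 51139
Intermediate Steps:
S(H, d) = -3 + H**2 (S(H, d) = -3 + H*H = -3 + H**2)
O(L) = -3 + L**2
I = 2598 (I = -3 + (-51)**2 = -3 + 2601 = 2598)
I + 48541 = 2598 + 48541 = 51139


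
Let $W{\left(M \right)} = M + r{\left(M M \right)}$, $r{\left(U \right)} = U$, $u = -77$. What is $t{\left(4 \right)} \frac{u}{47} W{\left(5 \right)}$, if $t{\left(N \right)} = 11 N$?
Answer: $- \frac{101640}{47} \approx -2162.6$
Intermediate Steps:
$W{\left(M \right)} = M + M^{2}$ ($W{\left(M \right)} = M + M M = M + M^{2}$)
$t{\left(4 \right)} \frac{u}{47} W{\left(5 \right)} = 11 \cdot 4 \left(- \frac{77}{47}\right) 5 \left(1 + 5\right) = 44 \left(\left(-77\right) \frac{1}{47}\right) 5 \cdot 6 = 44 \left(- \frac{77}{47}\right) 30 = \left(- \frac{3388}{47}\right) 30 = - \frac{101640}{47}$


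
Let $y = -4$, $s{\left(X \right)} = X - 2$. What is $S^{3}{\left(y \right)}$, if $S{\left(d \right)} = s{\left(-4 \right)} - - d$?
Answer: $-1000$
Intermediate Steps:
$s{\left(X \right)} = -2 + X$ ($s{\left(X \right)} = X - 2 = -2 + X$)
$S{\left(d \right)} = -6 + d$ ($S{\left(d \right)} = \left(-2 - 4\right) - - d = -6 + d$)
$S^{3}{\left(y \right)} = \left(-6 - 4\right)^{3} = \left(-10\right)^{3} = -1000$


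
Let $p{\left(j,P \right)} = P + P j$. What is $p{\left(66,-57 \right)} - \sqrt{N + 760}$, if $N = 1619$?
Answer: $-3819 - \sqrt{2379} \approx -3867.8$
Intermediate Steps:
$p{\left(66,-57 \right)} - \sqrt{N + 760} = - 57 \left(1 + 66\right) - \sqrt{1619 + 760} = \left(-57\right) 67 - \sqrt{2379} = -3819 - \sqrt{2379}$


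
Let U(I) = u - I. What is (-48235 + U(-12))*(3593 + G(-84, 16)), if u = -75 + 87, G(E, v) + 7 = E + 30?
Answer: -170281252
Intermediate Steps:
G(E, v) = 23 + E (G(E, v) = -7 + (E + 30) = -7 + (30 + E) = 23 + E)
u = 12
U(I) = 12 - I
(-48235 + U(-12))*(3593 + G(-84, 16)) = (-48235 + (12 - 1*(-12)))*(3593 + (23 - 84)) = (-48235 + (12 + 12))*(3593 - 61) = (-48235 + 24)*3532 = -48211*3532 = -170281252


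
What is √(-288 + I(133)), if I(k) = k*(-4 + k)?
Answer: √16869 ≈ 129.88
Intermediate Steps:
√(-288 + I(133)) = √(-288 + 133*(-4 + 133)) = √(-288 + 133*129) = √(-288 + 17157) = √16869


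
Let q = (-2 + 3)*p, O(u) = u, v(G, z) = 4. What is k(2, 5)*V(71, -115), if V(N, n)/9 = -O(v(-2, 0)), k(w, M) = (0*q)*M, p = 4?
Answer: 0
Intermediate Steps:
q = 4 (q = (-2 + 3)*4 = 1*4 = 4)
k(w, M) = 0 (k(w, M) = (0*4)*M = 0*M = 0)
V(N, n) = -36 (V(N, n) = 9*(-1*4) = 9*(-4) = -36)
k(2, 5)*V(71, -115) = 0*(-36) = 0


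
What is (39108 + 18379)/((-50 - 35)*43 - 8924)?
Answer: -57487/12579 ≈ -4.5701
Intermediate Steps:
(39108 + 18379)/((-50 - 35)*43 - 8924) = 57487/(-85*43 - 8924) = 57487/(-3655 - 8924) = 57487/(-12579) = 57487*(-1/12579) = -57487/12579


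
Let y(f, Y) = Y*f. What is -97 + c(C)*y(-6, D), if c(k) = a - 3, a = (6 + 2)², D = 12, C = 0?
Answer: -4489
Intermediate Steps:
a = 64 (a = 8² = 64)
c(k) = 61 (c(k) = 64 - 3 = 61)
-97 + c(C)*y(-6, D) = -97 + 61*(12*(-6)) = -97 + 61*(-72) = -97 - 4392 = -4489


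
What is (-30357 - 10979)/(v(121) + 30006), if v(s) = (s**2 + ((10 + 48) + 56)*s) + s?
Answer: -20668/29281 ≈ -0.70585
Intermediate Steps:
v(s) = s**2 + 115*s (v(s) = (s**2 + (58 + 56)*s) + s = (s**2 + 114*s) + s = s**2 + 115*s)
(-30357 - 10979)/(v(121) + 30006) = (-30357 - 10979)/(121*(115 + 121) + 30006) = -41336/(121*236 + 30006) = -41336/(28556 + 30006) = -41336/58562 = -41336*1/58562 = -20668/29281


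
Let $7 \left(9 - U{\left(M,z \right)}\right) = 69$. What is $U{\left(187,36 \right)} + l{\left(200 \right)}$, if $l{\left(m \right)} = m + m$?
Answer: $\frac{2794}{7} \approx 399.14$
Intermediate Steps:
$l{\left(m \right)} = 2 m$
$U{\left(M,z \right)} = - \frac{6}{7}$ ($U{\left(M,z \right)} = 9 - \frac{69}{7} = - \frac{6}{7}$)
$U{\left(187,36 \right)} + l{\left(200 \right)} = - \frac{6}{7} + 2 \cdot 200 = - \frac{6}{7} + 400 = \frac{2794}{7}$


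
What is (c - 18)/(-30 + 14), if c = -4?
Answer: 11/8 ≈ 1.3750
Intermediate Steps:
(c - 18)/(-30 + 14) = (-4 - 18)/(-30 + 14) = -22/(-16) = -1/16*(-22) = 11/8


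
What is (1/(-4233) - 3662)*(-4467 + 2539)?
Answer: 29886404216/4233 ≈ 7.0603e+6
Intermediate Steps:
(1/(-4233) - 3662)*(-4467 + 2539) = (-1/4233 - 3662)*(-1928) = -15501247/4233*(-1928) = 29886404216/4233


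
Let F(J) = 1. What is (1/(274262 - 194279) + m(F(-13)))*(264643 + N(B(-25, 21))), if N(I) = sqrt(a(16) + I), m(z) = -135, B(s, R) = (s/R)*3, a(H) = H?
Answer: -2857536779672/79983 - 10797704*sqrt(609)/559881 ≈ -3.5727e+7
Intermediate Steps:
B(s, R) = 3*s/R
N(I) = sqrt(16 + I)
(1/(274262 - 194279) + m(F(-13)))*(264643 + N(B(-25, 21))) = (1/(274262 - 194279) - 135)*(264643 + sqrt(16 + 3*(-25)/21)) = (1/79983 - 135)*(264643 + sqrt(16 + 3*(-25)*(1/21))) = (1/79983 - 135)*(264643 + sqrt(16 - 25/7)) = -10797704*(264643 + sqrt(87/7))/79983 = -10797704*(264643 + sqrt(609)/7)/79983 = -2857536779672/79983 - 10797704*sqrt(609)/559881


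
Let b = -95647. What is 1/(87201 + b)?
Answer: -1/8446 ≈ -0.00011840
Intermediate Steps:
1/(87201 + b) = 1/(87201 - 95647) = 1/(-8446) = -1/8446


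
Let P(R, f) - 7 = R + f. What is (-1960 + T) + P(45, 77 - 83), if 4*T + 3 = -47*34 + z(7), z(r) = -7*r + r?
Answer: -9299/4 ≈ -2324.8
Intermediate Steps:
P(R, f) = 7 + R + f (P(R, f) = 7 + (R + f) = 7 + R + f)
z(r) = -6*r
T = -1643/4 (T = -¾ + (-47*34 - 6*7)/4 = -¾ + (-1598 - 42)/4 = -¾ + (¼)*(-1640) = -¾ - 410 = -1643/4 ≈ -410.75)
(-1960 + T) + P(45, 77 - 83) = (-1960 - 1643/4) + (7 + 45 + (77 - 83)) = -9483/4 + (7 + 45 - 6) = -9483/4 + 46 = -9299/4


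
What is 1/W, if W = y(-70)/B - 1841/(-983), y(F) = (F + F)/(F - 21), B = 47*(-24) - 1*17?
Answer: 2926391/5476725 ≈ 0.53433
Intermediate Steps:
B = -1145 (B = -1128 - 17 = -1145)
y(F) = 2*F/(-21 + F) (y(F) = (2*F)/(-21 + F) = 2*F/(-21 + F))
W = 5476725/2926391 (W = (2*(-70)/(-21 - 70))/(-1145) - 1841/(-983) = (2*(-70)/(-91))*(-1/1145) - 1841*(-1/983) = (2*(-70)*(-1/91))*(-1/1145) + 1841/983 = (20/13)*(-1/1145) + 1841/983 = -4/2977 + 1841/983 = 5476725/2926391 ≈ 1.8715)
1/W = 1/(5476725/2926391) = 2926391/5476725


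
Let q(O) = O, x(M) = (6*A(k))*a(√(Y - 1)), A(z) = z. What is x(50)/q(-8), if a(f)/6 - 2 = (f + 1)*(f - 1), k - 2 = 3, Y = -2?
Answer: 45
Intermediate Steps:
k = 5 (k = 2 + 3 = 5)
a(f) = 12 + 6*(1 + f)*(-1 + f) (a(f) = 12 + 6*((f + 1)*(f - 1)) = 12 + 6*((1 + f)*(-1 + f)) = 12 + 6*(1 + f)*(-1 + f))
x(M) = -360 (x(M) = (6*5)*(6 + 6*(√(-2 - 1))²) = 30*(6 + 6*(√(-3))²) = 30*(6 + 6*(I*√3)²) = 30*(6 + 6*(-3)) = 30*(6 - 18) = 30*(-12) = -360)
x(50)/q(-8) = -360/(-8) = -360*(-⅛) = 45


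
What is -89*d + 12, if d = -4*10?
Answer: 3572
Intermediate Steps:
d = -40
-89*d + 12 = -89*(-40) + 12 = 3560 + 12 = 3572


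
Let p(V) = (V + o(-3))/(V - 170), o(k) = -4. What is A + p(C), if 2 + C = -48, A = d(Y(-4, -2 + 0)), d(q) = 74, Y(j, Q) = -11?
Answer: 8167/110 ≈ 74.245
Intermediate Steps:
A = 74
C = -50 (C = -2 - 48 = -50)
p(V) = (-4 + V)/(-170 + V) (p(V) = (V - 4)/(V - 170) = (-4 + V)/(-170 + V))
A + p(C) = 74 + (-4 - 50)/(-170 - 50) = 74 - 54/(-220) = 74 - 1/220*(-54) = 74 + 27/110 = 8167/110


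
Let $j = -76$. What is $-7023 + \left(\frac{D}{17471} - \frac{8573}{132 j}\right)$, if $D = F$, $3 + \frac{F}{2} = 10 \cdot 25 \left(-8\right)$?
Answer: $- \frac{1230805101965}{175269072} \approx -7022.4$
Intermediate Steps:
$F = -4006$ ($F = -6 + 2 \cdot 10 \cdot 25 \left(-8\right) = -6 + 2 \cdot 250 \left(-8\right) = -6 + 2 \left(-2000\right) = -6 - 4000 = -4006$)
$D = -4006$
$-7023 + \left(\frac{D}{17471} - \frac{8573}{132 j}\right) = -7023 - \left(- \frac{8573}{10032} + \frac{4006}{17471}\right) = -7023 - \left(\frac{4006}{17471} + \frac{8573}{-10032}\right) = -7023 - - \frac{109590691}{175269072} = -7023 + \left(- \frac{4006}{17471} + \frac{8573}{10032}\right) = -7023 + \frac{109590691}{175269072} = - \frac{1230805101965}{175269072}$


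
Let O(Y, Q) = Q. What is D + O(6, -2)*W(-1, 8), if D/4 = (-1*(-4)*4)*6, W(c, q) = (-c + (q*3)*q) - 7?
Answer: 12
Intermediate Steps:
W(c, q) = -7 - c + 3*q² (W(c, q) = (-c + (3*q)*q) - 7 = (-c + 3*q²) - 7 = -7 - c + 3*q²)
D = 384 (D = 4*((-1*(-4)*4)*6) = 4*((4*4)*6) = 4*(16*6) = 4*96 = 384)
D + O(6, -2)*W(-1, 8) = 384 - 2*(-7 - 1*(-1) + 3*8²) = 384 - 2*(-7 + 1 + 3*64) = 384 - 2*(-7 + 1 + 192) = 384 - 2*186 = 384 - 372 = 12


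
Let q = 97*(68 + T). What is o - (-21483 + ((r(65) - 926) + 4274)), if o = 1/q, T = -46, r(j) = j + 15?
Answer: 38529371/2134 ≈ 18055.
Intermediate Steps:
r(j) = 15 + j
q = 2134 (q = 97*(68 - 46) = 97*22 = 2134)
o = 1/2134 ≈ 0.00046860
o - (-21483 + ((r(65) - 926) + 4274)) = 1/2134 - (-21483 + (((15 + 65) - 926) + 4274)) = 1/2134 - (-21483 + ((80 - 926) + 4274)) = 1/2134 - (-21483 + (-846 + 4274)) = 1/2134 - (-21483 + 3428) = 1/2134 - 1*(-18055) = 1/2134 + 18055 = 38529371/2134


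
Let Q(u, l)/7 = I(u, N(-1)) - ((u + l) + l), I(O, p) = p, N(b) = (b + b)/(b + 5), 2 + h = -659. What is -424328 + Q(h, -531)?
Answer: -824541/2 ≈ -4.1227e+5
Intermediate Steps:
h = -661 (h = -2 - 659 = -661)
N(b) = 2*b/(5 + b) (N(b) = (2*b)/(5 + b) = 2*b/(5 + b))
Q(u, l) = -7/2 - 14*l - 7*u (Q(u, l) = 7*(2*(-1)/(5 - 1) - ((u + l) + l)) = 7*(2*(-1)/4 - ((l + u) + l)) = 7*(2*(-1)*(¼) - (u + 2*l)) = 7*(-½ + (-u - 2*l)) = 7*(-½ - u - 2*l) = -7/2 - 14*l - 7*u)
-424328 + Q(h, -531) = -424328 + (-7/2 - 14*(-531) - 7*(-661)) = -424328 + (-7/2 + 7434 + 4627) = -424328 + 24115/2 = -824541/2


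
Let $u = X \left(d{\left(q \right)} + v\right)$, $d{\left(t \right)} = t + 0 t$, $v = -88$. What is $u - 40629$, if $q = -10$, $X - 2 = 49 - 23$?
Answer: $-43373$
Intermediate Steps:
$X = 28$ ($X = 2 + \left(49 - 23\right) = 2 + 26 = 28$)
$d{\left(t \right)} = t$ ($d{\left(t \right)} = t + 0 = t$)
$u = -2744$ ($u = 28 \left(-10 - 88\right) = 28 \left(-98\right) = -2744$)
$u - 40629 = -2744 - 40629 = -43373$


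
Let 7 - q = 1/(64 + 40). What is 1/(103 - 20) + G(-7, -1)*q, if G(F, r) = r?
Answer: -60237/8632 ≈ -6.9783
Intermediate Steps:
q = 727/104 (q = 7 - 1/(64 + 40) = 7 - 1/104 = 727/104 ≈ 6.9904)
1/(103 - 20) + G(-7, -1)*q = 1/(103 - 20) - 1*727/104 = 1/83 - 727/104 = -60237/8632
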